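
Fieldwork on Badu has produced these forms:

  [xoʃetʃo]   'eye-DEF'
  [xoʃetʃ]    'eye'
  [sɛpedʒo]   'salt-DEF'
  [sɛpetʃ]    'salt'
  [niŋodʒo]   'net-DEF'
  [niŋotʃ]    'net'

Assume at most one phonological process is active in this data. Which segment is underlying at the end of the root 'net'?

/dʒ/

In [niŋodʒo] and [niŋotʃ] the final segment of 'net' alternates: [dʒ] ~ [tʃ].
The stem 'eye' ([xoʃetʃo], [xoʃetʃ]) shows [tʃ] unchanged in both environments, so [tʃ] cannot be basic with [dʒ] derived before the DEF suffix.
So /dʒ/ is underlying, and a rule of word-final obstruent devoicing — voiced obstruents become voiceless word-finally — gives [tʃ].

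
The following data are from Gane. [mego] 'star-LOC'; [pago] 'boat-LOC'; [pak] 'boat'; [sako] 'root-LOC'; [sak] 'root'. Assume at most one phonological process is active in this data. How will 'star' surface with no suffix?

The root 'boat' surfaces as [pago] and [pak], with a stem-final [g] ~ [k] alternation.
The stem 'root' ([sako], [sak]) shows [k] unchanged in both environments, so [k] cannot be basic with [g] derived before the LOC suffix.
So /g/ is underlying, and a rule of word-final obstruent devoicing — voiced obstruents become voiceless word-finally — gives [k].
From [mego] the stem 'star' is /meg/; word-finally this yields [mek].

[mek]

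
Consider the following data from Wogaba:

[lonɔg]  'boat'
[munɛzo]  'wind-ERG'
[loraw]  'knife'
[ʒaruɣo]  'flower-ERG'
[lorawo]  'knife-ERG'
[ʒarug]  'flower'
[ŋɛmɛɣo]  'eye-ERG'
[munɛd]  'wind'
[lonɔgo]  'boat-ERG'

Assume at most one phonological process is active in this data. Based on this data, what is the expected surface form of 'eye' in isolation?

[ŋɛmɛg]

The stem for 'flower' ends in [g] in [ʒarug] but [ɣ] in [ʒaruɣo].
The stem 'boat' ([lonɔg], [lonɔgo]) shows [g] unchanged in both environments, so [g] cannot be basic with [ɣ] derived before the ERG suffix.
Therefore /ɣ/ is basic and [g] is derived by word-final hardening (voiced fricatives become stops word-finally).
The one attested form of 'eye', [ŋɛmɛɣo], shows underlying /ŋɛmɛɣ/. Applying the same rule word-finally gives [ŋɛmɛg].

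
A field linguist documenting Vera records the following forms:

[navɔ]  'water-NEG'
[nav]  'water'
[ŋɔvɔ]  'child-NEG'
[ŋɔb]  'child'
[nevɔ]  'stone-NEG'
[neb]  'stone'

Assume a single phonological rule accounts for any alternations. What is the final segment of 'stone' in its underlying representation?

The stem for 'stone' ends in [v] in [nevɔ] but [b] in [neb].
Compare 'water', with invariant [v] in [navɔ] and [nav]: an analysis with underlying /v/ and a rule producing [b] in isolation would wrongly predict alternation here too.
The alternation reflects intervocalic spirantization: voiced stops become fricatives between vowels. /b/ is underlying.

/b/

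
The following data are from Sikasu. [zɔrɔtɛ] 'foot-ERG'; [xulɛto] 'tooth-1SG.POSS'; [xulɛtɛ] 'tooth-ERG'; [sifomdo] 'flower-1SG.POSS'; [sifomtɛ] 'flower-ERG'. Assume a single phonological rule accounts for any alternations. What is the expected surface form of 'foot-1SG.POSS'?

[zɔrɔto]

The 1SG.POSS suffix surfaces as [-do] and [-to], depending on the final segment of the stem.
The ERG suffix, which begins with [t], is invariant after every stem; so [t] is not altered by any rule here.
The 1SG.POSS suffix is therefore /-do/ underlyingly, with post-vocalic devoicing: voiced stops become voiceless after a vowel.
After 'foot', which ends in a vowel, the suffix surfaces as [-to], giving [zɔrɔto].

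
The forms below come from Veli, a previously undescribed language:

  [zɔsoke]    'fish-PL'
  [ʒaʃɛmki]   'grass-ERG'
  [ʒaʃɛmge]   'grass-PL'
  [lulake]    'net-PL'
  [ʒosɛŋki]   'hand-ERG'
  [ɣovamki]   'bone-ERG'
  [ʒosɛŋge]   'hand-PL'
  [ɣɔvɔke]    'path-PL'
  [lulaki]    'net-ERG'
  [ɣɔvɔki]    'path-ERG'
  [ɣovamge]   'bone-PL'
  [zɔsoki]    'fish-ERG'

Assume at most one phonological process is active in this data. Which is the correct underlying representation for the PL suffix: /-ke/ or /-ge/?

/-ge/

The PL suffix surfaces as [-ge] and [-ke], depending on the final segment of the stem.
The ERG suffix, which begins with [k], is invariant after every stem; so [k] is not altered by any rule here.
So the underlying form is /-ge/, and voiced stops become voiceless after a vowel.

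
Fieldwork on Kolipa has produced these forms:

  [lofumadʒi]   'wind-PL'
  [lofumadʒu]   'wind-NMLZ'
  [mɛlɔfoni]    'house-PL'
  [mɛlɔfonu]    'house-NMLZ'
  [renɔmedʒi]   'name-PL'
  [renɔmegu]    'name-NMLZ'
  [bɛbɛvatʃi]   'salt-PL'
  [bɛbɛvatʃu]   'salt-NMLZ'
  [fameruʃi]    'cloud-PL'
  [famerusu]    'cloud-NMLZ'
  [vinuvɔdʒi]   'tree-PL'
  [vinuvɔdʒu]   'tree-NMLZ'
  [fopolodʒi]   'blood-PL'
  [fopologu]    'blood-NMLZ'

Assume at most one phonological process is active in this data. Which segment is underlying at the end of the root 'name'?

/g/

The stem for 'name' ends in [dʒ] in [renɔmedʒi] but [g] in [renɔmegu].
Compare 'wind', with invariant [dʒ] in [lofumadʒi] and [lofumadʒu]: an analysis with underlying /dʒ/ and a rule producing [g] before the NMLZ suffix would wrongly predict alternation here too.
The underlying segment must be /g/; /g/ and /s/ become palato-alveolar [dʒ] and [ʃ] before a front vowel, yielding [dʒ] there.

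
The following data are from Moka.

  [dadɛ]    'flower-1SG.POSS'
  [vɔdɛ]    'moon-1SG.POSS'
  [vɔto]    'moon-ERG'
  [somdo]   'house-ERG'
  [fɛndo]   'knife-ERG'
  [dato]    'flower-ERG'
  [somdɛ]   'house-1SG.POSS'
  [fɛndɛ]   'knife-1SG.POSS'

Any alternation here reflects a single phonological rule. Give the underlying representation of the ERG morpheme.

/-to/

The ERG suffix surfaces as [-do] and [-to], depending on the final segment of the stem.
By contrast the 1SG.POSS suffix keeps its initial [d] throughout — that segment must be underlying.
So the underlying form is /-to/, and voiceless stops become voiced after a nasal.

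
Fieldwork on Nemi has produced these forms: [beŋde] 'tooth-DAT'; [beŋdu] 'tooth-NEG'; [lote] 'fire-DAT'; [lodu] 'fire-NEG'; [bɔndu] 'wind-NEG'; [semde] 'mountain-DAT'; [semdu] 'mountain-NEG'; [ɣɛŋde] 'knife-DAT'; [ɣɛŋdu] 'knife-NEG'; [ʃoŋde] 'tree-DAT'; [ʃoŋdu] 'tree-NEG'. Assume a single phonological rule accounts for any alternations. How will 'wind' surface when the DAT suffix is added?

[bɔnde]

The DAT suffix surfaces as [-de] and [-te], depending on the final segment of the stem.
The NEG suffix, which begins with [d], is invariant after every stem; so [d] is not altered by any rule here.
The DAT suffix is therefore /-te/ underlyingly, with post-nasal voicing: voiceless stops become voiced after a nasal.
After 'wind', which ends in a nasal, the suffix surfaces as [-de], giving [bɔnde].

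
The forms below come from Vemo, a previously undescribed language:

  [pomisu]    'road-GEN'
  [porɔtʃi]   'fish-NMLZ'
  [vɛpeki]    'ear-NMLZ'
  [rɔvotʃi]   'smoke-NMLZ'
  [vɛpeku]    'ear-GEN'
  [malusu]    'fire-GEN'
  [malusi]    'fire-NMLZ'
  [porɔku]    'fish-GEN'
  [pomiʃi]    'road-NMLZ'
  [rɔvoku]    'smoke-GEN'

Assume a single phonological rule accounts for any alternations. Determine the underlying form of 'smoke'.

/rɔvotʃ/

The root 'smoke' surfaces as [rɔvotʃi] and [rɔvoku], with a stem-final [tʃ] ~ [k] alternation.
If /k/ were underlying and a rule turned it into [tʃ] before the NMLZ suffix, 'ear' would also alternate; but it has [k] in both [vɛpeki] and [vɛpeku].
Therefore /tʃ/ is basic and [k] is derived by depalatalization (palato-alveolar /tʃ/ and /ʃ/ become [k] and [s] when no front vowel follows).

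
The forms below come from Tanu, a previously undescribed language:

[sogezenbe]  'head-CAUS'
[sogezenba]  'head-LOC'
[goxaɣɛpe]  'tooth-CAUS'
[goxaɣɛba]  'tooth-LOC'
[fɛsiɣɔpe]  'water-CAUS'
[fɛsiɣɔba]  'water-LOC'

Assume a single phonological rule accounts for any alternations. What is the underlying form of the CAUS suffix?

/-pe/

The CAUS morpheme has two allomorphs, [-be] and [-pe].
The LOC suffix, which begins with [b], is invariant after every stem; so [b] is not altered by any rule here.
So the underlying form is /-pe/, and voiceless stops become voiced after a nasal.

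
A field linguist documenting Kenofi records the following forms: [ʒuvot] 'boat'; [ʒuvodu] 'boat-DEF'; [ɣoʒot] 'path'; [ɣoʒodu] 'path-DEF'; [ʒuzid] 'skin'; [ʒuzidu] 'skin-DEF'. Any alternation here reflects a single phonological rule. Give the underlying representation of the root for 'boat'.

/ʒuvot/

The stem for 'boat' ends in [t] in [ʒuvot] but [d] in [ʒuvodu].
If /d/ were underlying and a rule turned it into [t] in isolation, 'skin' would also alternate; but it has [d] in both [ʒuzid] and [ʒuzidu].
The underlying segment must be /t/; voiceless stops become voiced between vowels, yielding [d] there.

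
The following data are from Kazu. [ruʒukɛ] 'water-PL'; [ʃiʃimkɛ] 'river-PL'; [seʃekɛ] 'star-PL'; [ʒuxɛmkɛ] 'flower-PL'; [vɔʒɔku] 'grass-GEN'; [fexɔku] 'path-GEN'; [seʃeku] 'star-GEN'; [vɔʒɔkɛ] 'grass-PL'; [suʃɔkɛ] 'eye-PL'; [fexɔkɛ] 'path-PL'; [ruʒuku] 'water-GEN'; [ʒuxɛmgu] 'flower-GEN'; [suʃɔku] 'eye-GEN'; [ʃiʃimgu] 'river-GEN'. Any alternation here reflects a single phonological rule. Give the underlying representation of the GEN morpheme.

/-gu/

The GEN suffix surfaces as [-gu] and [-ku], depending on the final segment of the stem.
By contrast the PL suffix keeps its initial [k] throughout — that segment must be underlying.
The GEN suffix is therefore /-gu/ underlyingly, with post-vocalic devoicing: voiced stops become voiceless after a vowel.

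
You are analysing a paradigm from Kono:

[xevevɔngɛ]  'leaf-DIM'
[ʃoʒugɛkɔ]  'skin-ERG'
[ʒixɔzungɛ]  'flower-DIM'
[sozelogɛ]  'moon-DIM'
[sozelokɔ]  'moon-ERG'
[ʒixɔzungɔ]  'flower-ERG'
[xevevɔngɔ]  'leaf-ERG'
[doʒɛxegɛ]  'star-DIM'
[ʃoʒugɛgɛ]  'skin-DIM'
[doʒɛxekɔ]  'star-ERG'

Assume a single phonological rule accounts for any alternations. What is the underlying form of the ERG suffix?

/-kɔ/

The ERG suffix surfaces as [-gɔ] and [-kɔ], depending on the final segment of the stem.
By contrast the DIM suffix keeps its initial [g] throughout — that segment must be underlying.
The ERG suffix is therefore /-kɔ/ underlyingly, with post-nasal voicing: voiceless stops become voiced after a nasal.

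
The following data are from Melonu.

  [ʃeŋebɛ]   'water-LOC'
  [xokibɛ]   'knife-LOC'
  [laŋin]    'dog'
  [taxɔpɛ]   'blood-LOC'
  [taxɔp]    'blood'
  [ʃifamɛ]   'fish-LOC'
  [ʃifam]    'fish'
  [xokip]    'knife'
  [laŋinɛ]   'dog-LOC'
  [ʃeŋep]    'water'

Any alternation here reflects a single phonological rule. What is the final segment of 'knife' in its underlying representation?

/b/

The stem for 'knife' ends in [b] in [xokibɛ] but [p] in [xokip].
But 'blood' keeps [p] in both environments ([taxɔpɛ], [taxɔp]), so there is no rule changing /p/ to [b] before the LOC suffix.
The alternation reflects word-final obstruent devoicing: voiced obstruents become voiceless word-finally. /b/ is underlying.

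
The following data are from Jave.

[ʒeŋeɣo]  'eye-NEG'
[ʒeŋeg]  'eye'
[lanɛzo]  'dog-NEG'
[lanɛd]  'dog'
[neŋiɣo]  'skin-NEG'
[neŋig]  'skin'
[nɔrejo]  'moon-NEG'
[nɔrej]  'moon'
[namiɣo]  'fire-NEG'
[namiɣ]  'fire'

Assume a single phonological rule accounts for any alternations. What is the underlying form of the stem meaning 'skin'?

'skin' shows [ɣ] ~ [g] at the end of the stem ([neŋiɣo] vs [neŋig]).
Compare 'fire', with invariant [ɣ] in [namiɣo] and [namiɣ]: an analysis with underlying /ɣ/ and a rule producing [g] in isolation would wrongly predict alternation here too.
Therefore /g/ is basic and [ɣ] is derived by intervocalic spirantization (voiced stops become fricatives between vowels).

/neŋig/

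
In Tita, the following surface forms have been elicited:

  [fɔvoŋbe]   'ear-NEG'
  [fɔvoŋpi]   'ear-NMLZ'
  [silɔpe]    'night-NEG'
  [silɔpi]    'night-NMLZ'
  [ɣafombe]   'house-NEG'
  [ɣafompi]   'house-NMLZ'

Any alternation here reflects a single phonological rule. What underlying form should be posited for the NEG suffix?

The NEG morpheme has two allomorphs, [-be] and [-pe].
By contrast the NMLZ suffix keeps its initial [p] throughout — that segment must be underlying.
So the underlying form is /-be/, and voiced stops become voiceless after a vowel.

/-be/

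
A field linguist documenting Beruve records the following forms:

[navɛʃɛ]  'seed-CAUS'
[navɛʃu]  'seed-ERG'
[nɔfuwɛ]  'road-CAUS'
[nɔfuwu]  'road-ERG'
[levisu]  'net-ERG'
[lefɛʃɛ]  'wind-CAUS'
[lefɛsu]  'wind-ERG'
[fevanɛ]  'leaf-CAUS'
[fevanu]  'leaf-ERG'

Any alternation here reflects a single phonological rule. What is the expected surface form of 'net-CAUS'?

[leviʃɛ]

The stem for 'wind' ends in [ʃ] in [lefɛʃɛ] but [s] in [lefɛsu].
The stem 'seed' ([navɛʃɛ], [navɛʃu]) shows [ʃ] unchanged in both environments, so [ʃ] cannot be basic with [s] derived before the ERG suffix.
The underlying segment must be /s/; /s/ becomes palato-alveolar [ʃ] before a front vowel, yielding [ʃ] there.
From [levisu] the stem 'net' is /levis/; before a front vowel this yields [leviʃɛ].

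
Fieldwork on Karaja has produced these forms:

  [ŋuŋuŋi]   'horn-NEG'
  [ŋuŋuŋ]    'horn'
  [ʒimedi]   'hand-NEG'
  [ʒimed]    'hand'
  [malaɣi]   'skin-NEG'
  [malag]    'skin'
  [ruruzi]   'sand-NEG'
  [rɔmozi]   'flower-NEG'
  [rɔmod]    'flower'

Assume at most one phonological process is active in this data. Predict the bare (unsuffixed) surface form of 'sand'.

The stem for 'flower' ends in [z] in [rɔmozi] but [d] in [rɔmod].
But 'hand' keeps [d] in both environments ([ʒimedi], [ʒimed]), so there is no rule changing /d/ to [z] before the NEG suffix.
Therefore /z/ is basic and [d] is derived by word-final hardening (voiced fricatives become stops word-finally).
From [ruruzi] the stem 'sand' is /ruruz/; word-finally this yields [rurud].

[rurud]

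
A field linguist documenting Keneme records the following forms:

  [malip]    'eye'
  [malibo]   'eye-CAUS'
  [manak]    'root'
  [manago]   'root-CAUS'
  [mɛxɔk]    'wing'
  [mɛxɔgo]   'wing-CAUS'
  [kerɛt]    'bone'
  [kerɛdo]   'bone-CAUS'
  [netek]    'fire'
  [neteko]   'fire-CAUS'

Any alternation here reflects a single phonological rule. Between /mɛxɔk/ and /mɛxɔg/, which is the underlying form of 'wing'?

/mɛxɔg/

'wing' shows [k] ~ [g] at the end of the stem ([mɛxɔk] vs [mɛxɔgo]).
Compare 'fire', with invariant [k] in [netek] and [neteko]: an analysis with underlying /k/ and a rule producing [g] before the CAUS suffix would wrongly predict alternation here too.
The alternation reflects word-final obstruent devoicing: voiced obstruents become voiceless word-finally. /g/ is underlying.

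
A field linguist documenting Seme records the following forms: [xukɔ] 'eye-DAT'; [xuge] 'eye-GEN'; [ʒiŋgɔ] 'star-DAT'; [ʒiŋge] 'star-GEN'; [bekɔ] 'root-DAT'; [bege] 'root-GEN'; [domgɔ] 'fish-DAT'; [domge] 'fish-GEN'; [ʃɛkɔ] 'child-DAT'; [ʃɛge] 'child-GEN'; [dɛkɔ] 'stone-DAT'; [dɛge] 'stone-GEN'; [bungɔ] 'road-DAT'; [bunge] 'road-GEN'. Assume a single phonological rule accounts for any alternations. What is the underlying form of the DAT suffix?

The DAT suffix surfaces as [-gɔ] and [-kɔ], depending on the final segment of the stem.
By contrast the GEN suffix keeps its initial [g] throughout — that segment must be underlying.
So the underlying form is /-kɔ/, and voiceless stops become voiced after a nasal.

/-kɔ/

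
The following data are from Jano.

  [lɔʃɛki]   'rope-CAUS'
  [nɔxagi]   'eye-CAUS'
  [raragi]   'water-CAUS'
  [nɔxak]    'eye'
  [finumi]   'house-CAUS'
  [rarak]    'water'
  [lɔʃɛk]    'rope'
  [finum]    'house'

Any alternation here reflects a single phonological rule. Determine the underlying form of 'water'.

/rarag/

The root 'water' surfaces as [rarak] and [raragi], with a stem-final [k] ~ [g] alternation.
But 'rope' keeps [k] in both environments ([lɔʃɛk], [lɔʃɛki]), so there is no rule changing /k/ to [g] before the CAUS suffix.
The alternation reflects word-final obstruent devoicing: voiced obstruents become voiceless word-finally. /g/ is underlying.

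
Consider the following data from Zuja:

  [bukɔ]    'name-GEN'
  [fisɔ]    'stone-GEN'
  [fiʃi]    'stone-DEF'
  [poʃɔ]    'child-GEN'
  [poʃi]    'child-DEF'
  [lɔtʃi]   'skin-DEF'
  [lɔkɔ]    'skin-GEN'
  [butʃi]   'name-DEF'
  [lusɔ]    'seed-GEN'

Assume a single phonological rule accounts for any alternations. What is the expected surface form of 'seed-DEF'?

The stem for 'stone' ends in [ʃ] in [fiʃi] but [s] in [fisɔ].
The stem 'child' ([poʃi], [poʃɔ]) shows [ʃ] unchanged in both environments, so [ʃ] cannot be basic with [s] derived before the GEN suffix.
Therefore /s/ is basic and [ʃ] is derived by palatalization before a front vowel (/k/ and /s/ become palato-alveolar [tʃ] and [ʃ] before a front vowel).
From [lusɔ] the stem 'seed' is /lus/; before a front vowel this yields [luʃi].

[luʃi]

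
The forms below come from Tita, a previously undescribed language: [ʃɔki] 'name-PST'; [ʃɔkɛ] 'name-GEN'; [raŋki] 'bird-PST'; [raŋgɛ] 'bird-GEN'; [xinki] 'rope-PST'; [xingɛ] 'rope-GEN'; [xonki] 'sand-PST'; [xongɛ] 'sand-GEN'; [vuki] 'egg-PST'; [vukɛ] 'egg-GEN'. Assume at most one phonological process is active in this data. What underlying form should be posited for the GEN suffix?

The GEN morpheme has two allomorphs, [-gɛ] and [-kɛ].
The PST suffix, which begins with [k], is invariant after every stem; so [k] is not altered by any rule here.
The GEN suffix is therefore /-gɛ/ underlyingly, with post-vocalic devoicing: voiced stops become voiceless after a vowel.

/-gɛ/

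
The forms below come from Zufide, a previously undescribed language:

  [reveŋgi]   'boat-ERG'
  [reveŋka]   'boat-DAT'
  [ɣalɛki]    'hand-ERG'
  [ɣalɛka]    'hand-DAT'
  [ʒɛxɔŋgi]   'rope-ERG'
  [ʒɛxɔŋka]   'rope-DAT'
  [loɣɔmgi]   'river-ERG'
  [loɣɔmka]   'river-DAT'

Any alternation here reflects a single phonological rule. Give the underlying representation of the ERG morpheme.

/-gi/

The ERG suffix surfaces as [-gi] and [-ki], depending on the final segment of the stem.
By contrast the DAT suffix keeps its initial [k] throughout — that segment must be underlying.
The ERG suffix is therefore /-gi/ underlyingly, with post-vocalic devoicing: voiced stops become voiceless after a vowel.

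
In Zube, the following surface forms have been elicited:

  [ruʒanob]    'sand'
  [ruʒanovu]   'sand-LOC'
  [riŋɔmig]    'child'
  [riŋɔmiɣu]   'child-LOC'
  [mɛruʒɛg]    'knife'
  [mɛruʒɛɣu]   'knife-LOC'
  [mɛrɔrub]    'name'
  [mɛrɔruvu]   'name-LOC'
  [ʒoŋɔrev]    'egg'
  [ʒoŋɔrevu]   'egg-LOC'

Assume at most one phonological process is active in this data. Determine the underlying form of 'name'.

/mɛrɔrub/

In [mɛrɔrub] and [mɛrɔruvu] the final segment of 'name' alternates: [b] ~ [v].
But 'egg' keeps [v] in both environments ([ʒoŋɔrev], [ʒoŋɔrevu]), so there is no rule changing /v/ to [b] in isolation.
Therefore /b/ is basic and [v] is derived by intervocalic spirantization (voiced stops become fricatives between vowels).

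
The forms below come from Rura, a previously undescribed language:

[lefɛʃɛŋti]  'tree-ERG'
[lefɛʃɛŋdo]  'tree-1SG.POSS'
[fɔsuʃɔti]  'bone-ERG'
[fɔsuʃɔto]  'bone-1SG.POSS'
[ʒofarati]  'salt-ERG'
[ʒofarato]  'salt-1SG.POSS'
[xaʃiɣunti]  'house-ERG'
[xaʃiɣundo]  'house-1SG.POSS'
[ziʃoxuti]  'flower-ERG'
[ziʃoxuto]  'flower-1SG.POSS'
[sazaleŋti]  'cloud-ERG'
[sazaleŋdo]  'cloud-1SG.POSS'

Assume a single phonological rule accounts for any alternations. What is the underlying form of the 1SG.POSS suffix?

/-do/

The 1SG.POSS morpheme has two allomorphs, [-do] and [-to].
By contrast the ERG suffix keeps its initial [t] throughout — that segment must be underlying.
So the underlying form is /-do/, and voiced stops become voiceless after a vowel.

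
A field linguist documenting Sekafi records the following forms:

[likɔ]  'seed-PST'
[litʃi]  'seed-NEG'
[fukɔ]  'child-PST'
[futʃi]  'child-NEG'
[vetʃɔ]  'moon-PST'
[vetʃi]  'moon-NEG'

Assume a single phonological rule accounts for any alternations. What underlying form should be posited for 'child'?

'child' shows [k] ~ [tʃ] at the end of the stem ([fukɔ] vs [futʃi]).
But 'moon' keeps [tʃ] in both environments ([vetʃɔ], [vetʃi]), so there is no rule changing /tʃ/ to [k] before the PST suffix.
So /k/ is underlying, and a rule of palatalization before a front vowel — /k/ becomes palato-alveolar [tʃ] before a front vowel — gives [tʃ].

/fuk/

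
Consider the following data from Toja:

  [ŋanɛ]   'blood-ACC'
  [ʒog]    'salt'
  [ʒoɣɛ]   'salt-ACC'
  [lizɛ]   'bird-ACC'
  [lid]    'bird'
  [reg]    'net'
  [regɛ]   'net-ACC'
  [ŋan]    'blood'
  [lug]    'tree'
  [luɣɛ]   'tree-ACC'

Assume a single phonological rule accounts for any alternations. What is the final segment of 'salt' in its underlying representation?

The stem for 'salt' ends in [g] in [ʒog] but [ɣ] in [ʒoɣɛ].
Compare 'net', with invariant [g] in [reg] and [regɛ]: an analysis with underlying /g/ and a rule producing [ɣ] before the ACC suffix would wrongly predict alternation here too.
So /ɣ/ is underlying, and a rule of word-final hardening — voiced fricatives become stops word-finally — gives [g].

/ɣ/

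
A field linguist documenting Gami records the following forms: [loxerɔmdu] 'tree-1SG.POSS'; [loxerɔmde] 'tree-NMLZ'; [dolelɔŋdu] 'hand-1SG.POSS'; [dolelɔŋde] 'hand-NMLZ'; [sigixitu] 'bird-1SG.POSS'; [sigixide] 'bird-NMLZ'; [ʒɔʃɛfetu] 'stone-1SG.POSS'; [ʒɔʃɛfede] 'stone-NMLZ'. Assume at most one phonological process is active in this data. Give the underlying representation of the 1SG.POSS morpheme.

The 1SG.POSS suffix surfaces as [-du] and [-tu], depending on the final segment of the stem.
By contrast the NMLZ suffix keeps its initial [d] throughout — that segment must be underlying.
The 1SG.POSS suffix is therefore /-tu/ underlyingly, with post-nasal voicing: voiceless stops become voiced after a nasal.

/-tu/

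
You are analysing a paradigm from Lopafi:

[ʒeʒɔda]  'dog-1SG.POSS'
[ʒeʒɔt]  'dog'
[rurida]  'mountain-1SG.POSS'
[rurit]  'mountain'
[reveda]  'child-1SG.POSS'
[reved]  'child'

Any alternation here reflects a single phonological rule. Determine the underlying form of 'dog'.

/ʒeʒɔt/

'dog' shows [d] ~ [t] at the end of the stem ([ʒeʒɔda] vs [ʒeʒɔt]).
Compare 'child', with invariant [d] in [reveda] and [reved]: an analysis with underlying /d/ and a rule producing [t] in isolation would wrongly predict alternation here too.
So /t/ is underlying, and a rule of intervocalic voicing — voiceless stops become voiced between vowels — gives [d].
The underlying form of 'dog' is therefore /ʒeʒɔt/.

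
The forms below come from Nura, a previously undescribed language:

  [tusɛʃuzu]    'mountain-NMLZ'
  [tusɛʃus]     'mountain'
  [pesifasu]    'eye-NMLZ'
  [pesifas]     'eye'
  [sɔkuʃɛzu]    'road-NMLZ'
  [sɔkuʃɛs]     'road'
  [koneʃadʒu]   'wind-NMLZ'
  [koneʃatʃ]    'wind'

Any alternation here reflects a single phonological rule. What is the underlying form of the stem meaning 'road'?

/sɔkuʃɛz/

The stem for 'road' ends in [z] in [sɔkuʃɛzu] but [s] in [sɔkuʃɛs].
But 'eye' keeps [s] in both environments ([pesifasu], [pesifas]), so there is no rule changing /s/ to [z] before the NMLZ suffix.
So /z/ is underlying, and a rule of word-final obstruent devoicing — voiced obstruents become voiceless word-finally — gives [s].
Hence 'road' is /sɔkuʃɛz/ underlyingly.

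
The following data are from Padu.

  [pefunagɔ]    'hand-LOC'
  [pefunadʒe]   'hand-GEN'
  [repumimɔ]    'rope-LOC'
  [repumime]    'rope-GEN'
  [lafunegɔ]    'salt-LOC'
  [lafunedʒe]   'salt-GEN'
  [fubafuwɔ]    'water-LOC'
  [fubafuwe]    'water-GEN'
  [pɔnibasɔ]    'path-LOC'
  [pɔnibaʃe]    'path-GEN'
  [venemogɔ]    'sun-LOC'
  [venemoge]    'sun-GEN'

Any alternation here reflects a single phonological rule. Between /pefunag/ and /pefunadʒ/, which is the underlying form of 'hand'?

'hand' shows [g] ~ [dʒ] at the end of the stem ([pefunagɔ] vs [pefunadʒe]).
Compare 'sun', with invariant [g] in [venemogɔ] and [venemoge]: an analysis with underlying /g/ and a rule producing [dʒ] before the GEN suffix would wrongly predict alternation here too.
The underlying segment must be /dʒ/; palato-alveolar /dʒ/ and /ʃ/ become [g] and [s] when no front vowel follows, yielding [g] there.

/pefunadʒ/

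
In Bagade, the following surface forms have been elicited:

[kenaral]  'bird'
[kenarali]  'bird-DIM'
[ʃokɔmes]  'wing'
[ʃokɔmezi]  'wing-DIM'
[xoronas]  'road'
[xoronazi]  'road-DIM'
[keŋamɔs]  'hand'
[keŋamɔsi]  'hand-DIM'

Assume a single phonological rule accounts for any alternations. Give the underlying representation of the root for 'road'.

'road' shows [s] ~ [z] at the end of the stem ([xoronas] vs [xoronazi]).
But 'hand' keeps [s] in both environments ([keŋamɔs], [keŋamɔsi]), so there is no rule changing /s/ to [z] before the DIM suffix.
Therefore /z/ is basic and [s] is derived by word-final obstruent devoicing (voiced obstruents become voiceless word-finally).

/xoronaz/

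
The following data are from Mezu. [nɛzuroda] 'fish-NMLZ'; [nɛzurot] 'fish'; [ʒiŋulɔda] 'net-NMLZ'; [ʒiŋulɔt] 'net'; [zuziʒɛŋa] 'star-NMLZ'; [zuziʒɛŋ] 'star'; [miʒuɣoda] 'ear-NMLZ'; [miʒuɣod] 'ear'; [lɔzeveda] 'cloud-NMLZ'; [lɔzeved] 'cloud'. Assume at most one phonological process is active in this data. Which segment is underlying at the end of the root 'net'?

/t/

The stem for 'net' ends in [d] in [ʒiŋulɔda] but [t] in [ʒiŋulɔt].
Compare 'ear', with invariant [d] in [miʒuɣoda] and [miʒuɣod]: an analysis with underlying /d/ and a rule producing [t] in isolation would wrongly predict alternation here too.
So /t/ is underlying, and a rule of intervocalic voicing — voiceless stops become voiced between vowels — gives [d].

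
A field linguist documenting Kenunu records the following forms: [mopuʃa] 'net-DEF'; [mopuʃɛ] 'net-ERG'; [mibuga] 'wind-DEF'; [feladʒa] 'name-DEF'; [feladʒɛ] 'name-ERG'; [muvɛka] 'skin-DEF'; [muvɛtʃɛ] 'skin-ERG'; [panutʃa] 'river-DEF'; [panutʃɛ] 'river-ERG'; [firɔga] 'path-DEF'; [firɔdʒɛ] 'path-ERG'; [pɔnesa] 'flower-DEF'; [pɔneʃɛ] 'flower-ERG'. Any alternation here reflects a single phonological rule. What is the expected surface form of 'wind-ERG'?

[mibudʒɛ]

The root 'path' surfaces as [firɔga] and [firɔdʒɛ], with a stem-final [g] ~ [dʒ] alternation.
But 'name' keeps [dʒ] in both environments ([feladʒa], [feladʒɛ]), so there is no rule changing /dʒ/ to [g] before the DEF suffix.
So /g/ is underlying, and a rule of palatalization before a front vowel — /k/, /g/ and /s/ become palato-alveolar [tʃ], [dʒ] and [ʃ] before a front vowel — gives [dʒ].
The one attested form of 'wind', [mibuga], shows underlying /mibug/. Applying the same rule before a front vowel gives [mibudʒɛ].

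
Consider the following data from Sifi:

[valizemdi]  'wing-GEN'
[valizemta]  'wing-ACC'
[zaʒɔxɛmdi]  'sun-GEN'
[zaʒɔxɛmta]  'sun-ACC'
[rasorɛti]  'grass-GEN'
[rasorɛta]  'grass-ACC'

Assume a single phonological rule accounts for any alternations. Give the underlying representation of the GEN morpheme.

The GEN suffix surfaces as [-di] and [-ti], depending on the final segment of the stem.
By contrast the ACC suffix keeps its initial [t] throughout — that segment must be underlying.
The GEN suffix is therefore /-di/ underlyingly, with post-vocalic devoicing: voiced stops become voiceless after a vowel.

/-di/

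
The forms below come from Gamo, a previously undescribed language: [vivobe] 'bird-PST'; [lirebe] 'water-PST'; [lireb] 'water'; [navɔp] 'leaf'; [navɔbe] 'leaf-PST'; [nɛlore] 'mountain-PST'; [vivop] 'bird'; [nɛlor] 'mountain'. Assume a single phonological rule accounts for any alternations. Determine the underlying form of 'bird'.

/vivop/

'bird' shows [b] ~ [p] at the end of the stem ([vivobe] vs [vivop]).
But 'water' keeps [b] in both environments ([lirebe], [lireb]), so there is no rule changing /b/ to [p] in isolation.
So /p/ is underlying, and a rule of intervocalic voicing — voiceless stops become voiced between vowels — gives [b].
The underlying form of 'bird' is therefore /vivop/.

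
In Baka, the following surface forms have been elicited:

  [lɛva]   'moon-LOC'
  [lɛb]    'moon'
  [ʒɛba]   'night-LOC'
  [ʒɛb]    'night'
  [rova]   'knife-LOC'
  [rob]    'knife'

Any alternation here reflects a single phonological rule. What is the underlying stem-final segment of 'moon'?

In [lɛva] and [lɛb] the final segment of 'moon' alternates: [v] ~ [b].
But 'night' keeps [b] in both environments ([ʒɛba], [ʒɛb]), so there is no rule changing /b/ to [v] before the LOC suffix.
So /v/ is underlying, and a rule of word-final hardening — voiced fricatives become stops word-finally — gives [b].

/v/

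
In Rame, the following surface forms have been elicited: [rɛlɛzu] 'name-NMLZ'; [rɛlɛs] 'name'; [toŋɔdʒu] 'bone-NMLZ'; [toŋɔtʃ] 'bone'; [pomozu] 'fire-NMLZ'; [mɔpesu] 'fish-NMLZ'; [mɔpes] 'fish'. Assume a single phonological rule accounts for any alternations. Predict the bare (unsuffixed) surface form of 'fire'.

The root 'name' surfaces as [rɛlɛzu] and [rɛlɛs], with a stem-final [z] ~ [s] alternation.
The stem 'fish' ([mɔpesu], [mɔpes]) shows [s] unchanged in both environments, so [s] cannot be basic with [z] derived before the NMLZ suffix.
So /z/ is underlying, and a rule of word-final obstruent devoicing — voiced obstruents become voiceless word-finally — gives [s].
The one attested form of 'fire', [pomozu], shows underlying /pomoz/. Applying the same rule word-finally gives [pomos].

[pomos]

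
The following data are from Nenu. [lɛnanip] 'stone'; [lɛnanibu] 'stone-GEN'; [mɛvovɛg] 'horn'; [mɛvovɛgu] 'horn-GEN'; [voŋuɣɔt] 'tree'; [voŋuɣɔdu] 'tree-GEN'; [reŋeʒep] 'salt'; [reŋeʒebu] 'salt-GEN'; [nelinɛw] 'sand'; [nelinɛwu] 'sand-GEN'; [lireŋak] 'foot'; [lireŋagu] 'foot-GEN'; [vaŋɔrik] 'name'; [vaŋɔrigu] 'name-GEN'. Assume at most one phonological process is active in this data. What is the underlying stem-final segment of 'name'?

/k/

The root 'name' surfaces as [vaŋɔrik] and [vaŋɔrigu], with a stem-final [k] ~ [g] alternation.
The stem 'horn' ([mɛvovɛg], [mɛvovɛgu]) shows [g] unchanged in both environments, so [g] cannot be basic with [k] derived in isolation.
The underlying segment must be /k/; voiceless stops become voiced between vowels, yielding [g] there.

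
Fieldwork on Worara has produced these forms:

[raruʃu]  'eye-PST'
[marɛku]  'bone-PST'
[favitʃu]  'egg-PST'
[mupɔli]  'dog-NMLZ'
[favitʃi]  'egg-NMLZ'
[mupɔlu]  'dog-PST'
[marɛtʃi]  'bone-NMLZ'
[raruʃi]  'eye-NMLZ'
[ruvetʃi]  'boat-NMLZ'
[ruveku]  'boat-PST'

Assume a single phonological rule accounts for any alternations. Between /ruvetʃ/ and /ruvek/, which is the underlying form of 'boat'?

In [ruveku] and [ruvetʃi] the final segment of 'boat' alternates: [k] ~ [tʃ].
Compare 'egg', with invariant [tʃ] in [favitʃu] and [favitʃi]: an analysis with underlying /tʃ/ and a rule producing [k] before the PST suffix would wrongly predict alternation here too.
So /k/ is underlying, and a rule of palatalization before a front vowel — /k/ becomes palato-alveolar [tʃ] before a front vowel — gives [tʃ].

/ruvek/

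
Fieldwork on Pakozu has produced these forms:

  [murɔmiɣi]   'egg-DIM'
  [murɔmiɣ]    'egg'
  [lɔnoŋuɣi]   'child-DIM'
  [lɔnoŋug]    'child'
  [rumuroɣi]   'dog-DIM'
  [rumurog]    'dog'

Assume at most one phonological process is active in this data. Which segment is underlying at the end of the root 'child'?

The stem for 'child' ends in [ɣ] in [lɔnoŋuɣi] but [g] in [lɔnoŋug].
The stem 'egg' ([murɔmiɣi], [murɔmiɣ]) shows [ɣ] unchanged in both environments, so [ɣ] cannot be basic with [g] derived in isolation.
The underlying segment must be /g/; voiced stops become fricatives between vowels, yielding [ɣ] there.

/g/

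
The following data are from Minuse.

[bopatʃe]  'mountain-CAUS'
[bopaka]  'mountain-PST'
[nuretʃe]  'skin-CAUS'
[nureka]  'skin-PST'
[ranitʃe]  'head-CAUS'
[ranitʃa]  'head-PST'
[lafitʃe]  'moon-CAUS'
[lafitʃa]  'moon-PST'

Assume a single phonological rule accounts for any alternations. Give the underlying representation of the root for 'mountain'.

In [bopatʃe] and [bopaka] the final segment of 'mountain' alternates: [tʃ] ~ [k].
The stem 'head' ([ranitʃe], [ranitʃa]) shows [tʃ] unchanged in both environments, so [tʃ] cannot be basic with [k] derived before the PST suffix.
So /k/ is underlying, and a rule of palatalization before a front vowel — /k/ becomes palato-alveolar [tʃ] before a front vowel — gives [tʃ].
Hence 'mountain' is /bopak/ underlyingly.

/bopak/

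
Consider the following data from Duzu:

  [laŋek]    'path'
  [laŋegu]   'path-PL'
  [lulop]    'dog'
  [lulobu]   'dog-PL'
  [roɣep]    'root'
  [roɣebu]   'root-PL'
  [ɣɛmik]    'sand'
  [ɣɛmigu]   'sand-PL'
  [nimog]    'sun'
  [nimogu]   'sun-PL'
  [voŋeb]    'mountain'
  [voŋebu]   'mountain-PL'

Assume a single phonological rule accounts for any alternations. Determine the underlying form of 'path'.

The stem for 'path' ends in [k] in [laŋek] but [g] in [laŋegu].
If /g/ were underlying and a rule turned it into [k] in isolation, 'sun' would also alternate; but it has [g] in both [nimog] and [nimogu].
The underlying segment must be /k/; voiceless stops become voiced between vowels, yielding [g] there.

/laŋek/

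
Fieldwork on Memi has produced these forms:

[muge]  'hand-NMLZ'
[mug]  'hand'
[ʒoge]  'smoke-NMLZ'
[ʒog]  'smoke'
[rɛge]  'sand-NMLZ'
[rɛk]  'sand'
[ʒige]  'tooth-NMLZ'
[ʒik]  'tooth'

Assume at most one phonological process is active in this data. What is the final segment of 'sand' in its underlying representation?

In [rɛge] and [rɛk] the final segment of 'sand' alternates: [g] ~ [k].
If /g/ were underlying and a rule turned it into [k] in isolation, 'hand' would also alternate; but it has [g] in both [muge] and [mug].
Therefore /k/ is basic and [g] is derived by intervocalic voicing (voiceless stops become voiced between vowels).

/k/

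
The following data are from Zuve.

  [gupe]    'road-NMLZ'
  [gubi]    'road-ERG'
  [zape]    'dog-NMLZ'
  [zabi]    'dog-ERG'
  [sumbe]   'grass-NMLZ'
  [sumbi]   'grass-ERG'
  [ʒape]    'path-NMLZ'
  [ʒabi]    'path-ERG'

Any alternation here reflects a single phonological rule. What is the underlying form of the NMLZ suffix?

The NMLZ suffix surfaces as [-be] and [-pe], depending on the final segment of the stem.
The ERG suffix, which begins with [b], is invariant after every stem; so [b] is not altered by any rule here.
So the underlying form is /-pe/, and voiceless stops become voiced after a nasal.

/-pe/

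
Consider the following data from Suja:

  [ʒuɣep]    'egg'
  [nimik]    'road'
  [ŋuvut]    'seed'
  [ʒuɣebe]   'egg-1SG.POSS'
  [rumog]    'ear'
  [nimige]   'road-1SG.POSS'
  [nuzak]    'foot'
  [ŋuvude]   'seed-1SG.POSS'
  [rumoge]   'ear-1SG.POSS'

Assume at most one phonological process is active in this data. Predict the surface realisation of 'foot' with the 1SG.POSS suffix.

[nuzage]

In [nimik] and [nimige] the final segment of 'road' alternates: [k] ~ [g].
The stem 'ear' ([rumog], [rumoge]) shows [g] unchanged in both environments, so [g] cannot be basic with [k] derived in isolation.
Therefore /k/ is basic and [g] is derived by intervocalic voicing (voiceless stops become voiced between vowels).
The one attested form of 'foot', [nuzak], shows underlying /nuzak/. Applying the same rule between vowels gives [nuzage].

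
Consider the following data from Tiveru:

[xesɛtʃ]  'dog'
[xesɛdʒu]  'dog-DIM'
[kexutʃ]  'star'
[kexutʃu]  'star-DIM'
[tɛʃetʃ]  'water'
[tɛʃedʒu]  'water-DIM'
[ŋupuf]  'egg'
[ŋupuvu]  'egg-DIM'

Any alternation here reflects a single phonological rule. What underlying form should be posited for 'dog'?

'dog' shows [tʃ] ~ [dʒ] at the end of the stem ([xesɛtʃ] vs [xesɛdʒu]).
Compare 'star', with invariant [tʃ] in [kexutʃ] and [kexutʃu]: an analysis with underlying /tʃ/ and a rule producing [dʒ] before the DIM suffix would wrongly predict alternation here too.
The underlying segment must be /dʒ/; voiced obstruents become voiceless word-finally, yielding [tʃ] there.
So 'dog' = /xesɛdʒ/.

/xesɛdʒ/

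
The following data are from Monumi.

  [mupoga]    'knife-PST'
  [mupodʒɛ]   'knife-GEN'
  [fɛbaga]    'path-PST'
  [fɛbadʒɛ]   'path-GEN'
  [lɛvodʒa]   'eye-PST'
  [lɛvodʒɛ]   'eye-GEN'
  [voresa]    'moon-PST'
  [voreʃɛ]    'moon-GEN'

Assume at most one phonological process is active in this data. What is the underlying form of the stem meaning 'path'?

The root 'path' surfaces as [fɛbaga] and [fɛbadʒɛ], with a stem-final [g] ~ [dʒ] alternation.
Compare 'eye', with invariant [dʒ] in [lɛvodʒa] and [lɛvodʒɛ]: an analysis with underlying /dʒ/ and a rule producing [g] before the PST suffix would wrongly predict alternation here too.
Therefore /g/ is basic and [dʒ] is derived by palatalization before a front vowel (/g/ and /s/ become palato-alveolar [dʒ] and [ʃ] before a front vowel).
The underlying form of 'path' is therefore /fɛbag/.

/fɛbag/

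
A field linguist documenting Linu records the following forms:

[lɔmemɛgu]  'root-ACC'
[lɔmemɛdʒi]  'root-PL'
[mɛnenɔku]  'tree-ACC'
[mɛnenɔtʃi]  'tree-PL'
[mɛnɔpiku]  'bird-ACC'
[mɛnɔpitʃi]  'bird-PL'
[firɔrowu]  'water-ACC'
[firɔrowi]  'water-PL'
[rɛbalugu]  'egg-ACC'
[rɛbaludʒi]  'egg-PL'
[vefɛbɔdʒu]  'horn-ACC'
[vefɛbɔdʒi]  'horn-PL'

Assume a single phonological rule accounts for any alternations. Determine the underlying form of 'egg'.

In [rɛbalugu] and [rɛbaludʒi] the final segment of 'egg' alternates: [g] ~ [dʒ].
But 'horn' keeps [dʒ] in both environments ([vefɛbɔdʒu], [vefɛbɔdʒi]), so there is no rule changing /dʒ/ to [g] before the ACC suffix.
Therefore /g/ is basic and [dʒ] is derived by palatalization before a front vowel (/k/ and /g/ become palato-alveolar [tʃ] and [dʒ] before a front vowel).
So 'egg' = /rɛbalug/.

/rɛbalug/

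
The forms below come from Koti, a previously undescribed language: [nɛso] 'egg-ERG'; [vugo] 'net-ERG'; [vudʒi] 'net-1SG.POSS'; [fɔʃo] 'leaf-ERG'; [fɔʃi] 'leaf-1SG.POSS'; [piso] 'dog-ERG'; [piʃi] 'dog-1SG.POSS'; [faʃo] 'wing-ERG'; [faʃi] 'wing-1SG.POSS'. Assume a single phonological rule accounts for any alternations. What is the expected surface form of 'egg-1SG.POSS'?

[nɛʃi]

'dog' shows [s] ~ [ʃ] at the end of the stem ([piso] vs [piʃi]).
But 'wing' keeps [ʃ] in both environments ([faʃo], [faʃi]), so there is no rule changing /ʃ/ to [s] before the ERG suffix.
So /s/ is underlying, and a rule of palatalization before a front vowel — /g/ and /s/ become palato-alveolar [dʒ] and [ʃ] before a front vowel — gives [ʃ].
From [nɛso] the stem 'egg' is /nɛs/; before a front vowel this yields [nɛʃi].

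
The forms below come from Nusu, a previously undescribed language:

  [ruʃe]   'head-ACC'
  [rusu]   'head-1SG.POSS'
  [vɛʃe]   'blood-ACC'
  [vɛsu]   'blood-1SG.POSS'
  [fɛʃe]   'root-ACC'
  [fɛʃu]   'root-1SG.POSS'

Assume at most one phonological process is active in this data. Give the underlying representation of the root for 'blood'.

In [vɛʃe] and [vɛsu] the final segment of 'blood' alternates: [ʃ] ~ [s].
If /ʃ/ were underlying and a rule turned it into [s] before the 1SG.POSS suffix, 'root' would also alternate; but it has [ʃ] in both [fɛʃe] and [fɛʃu].
The alternation reflects palatalization before a front vowel: /s/ becomes palato-alveolar [ʃ] before a front vowel. /s/ is underlying.

/vɛs/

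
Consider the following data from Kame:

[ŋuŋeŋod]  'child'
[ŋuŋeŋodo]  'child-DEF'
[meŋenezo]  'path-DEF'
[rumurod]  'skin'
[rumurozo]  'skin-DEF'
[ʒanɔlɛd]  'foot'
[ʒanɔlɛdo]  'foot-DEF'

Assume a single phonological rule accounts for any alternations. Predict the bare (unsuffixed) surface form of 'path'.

The stem for 'skin' ends in [d] in [rumurod] but [z] in [rumurozo].
If /d/ were underlying and a rule turned it into [z] before the DEF suffix, 'child' would also alternate; but it has [d] in both [ŋuŋeŋod] and [ŋuŋeŋodo].
So /z/ is underlying, and a rule of word-final hardening — voiced fricatives become stops word-finally — gives [d].
From [meŋenezo] the stem 'path' is /meŋenez/; word-finally this yields [meŋened].

[meŋened]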